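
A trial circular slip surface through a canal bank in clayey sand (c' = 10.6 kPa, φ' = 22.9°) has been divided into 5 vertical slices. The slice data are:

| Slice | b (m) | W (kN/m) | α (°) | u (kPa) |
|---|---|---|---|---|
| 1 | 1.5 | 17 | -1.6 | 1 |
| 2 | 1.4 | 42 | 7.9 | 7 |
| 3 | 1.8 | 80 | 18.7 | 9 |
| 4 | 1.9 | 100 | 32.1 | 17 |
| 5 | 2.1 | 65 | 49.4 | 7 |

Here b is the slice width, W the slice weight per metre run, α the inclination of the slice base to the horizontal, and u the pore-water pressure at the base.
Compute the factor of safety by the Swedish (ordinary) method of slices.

Ordinary method of slices: FS = Σ[c'·Δl_i + (W_i cosα_i − u_i·Δl_i)·tanφ'] / Σ W_i sinα_i, with Δl_i = b_i / cosα_i.
Slice 1: Δl = 1.5/cos(-1.6°) = 1.501 m; N'_1 = 17·cos(-1.6°) − 1·1.501 = 15.5; c'Δl = 15.91; W sinα = -0.5
Slice 2: Δl = 1.4/cos7.9° = 1.413 m; N'_2 = 42·cos7.9° − 7·1.413 = 31.7; c'Δl = 14.98; W sinα = 5.8
Slice 3: Δl = 1.8/cos18.7° = 1.900 m; N'_3 = 80·cos18.7° − 9·1.900 = 58.7; c'Δl = 20.14; W sinα = 25.6
Slice 4: Δl = 1.9/cos32.1° = 2.243 m; N'_4 = 100·cos32.1° − 17·2.243 = 46.6; c'Δl = 23.77; W sinα = 53.1
Slice 5: Δl = 2.1/cos49.4° = 3.227 m; N'_5 = 65·cos49.4° − 7·3.227 = 19.7; c'Δl = 34.21; W sinα = 49.4
Σc'Δl = 109.0 kN/m; ΣN' = 172.2 kN/m; ΣW sinα = 133.4 kN/m
Resisting = 109.0 + 172.2·tan22.9° = 109.0 + 72.7 = 181.7 kN/m
FS = 181.7 / 133.4 = 1.362

FS = 1.36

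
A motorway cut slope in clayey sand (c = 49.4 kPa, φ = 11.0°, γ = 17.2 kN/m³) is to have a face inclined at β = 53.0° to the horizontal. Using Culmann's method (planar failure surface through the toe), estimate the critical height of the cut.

Culmann's analysis gives the critical failure plane at α_cr = (β + φ)/2 = (53.0 + 11.0)/2 = 32.0°, and the critical height
H_c = (4c/γ) · sinβ cosφ / [1 − cos(β − φ)]
    = (4·49.4/17.2) · sin53.0°·cos11.0° / [1 − cos(42.0°)]
    = 11.488 · 0.7986·0.9816 / [1 − 0.7431]
    = 11.488 · 0.7840 / 0.2569
    = 35.06 m

H_c = 35.06 m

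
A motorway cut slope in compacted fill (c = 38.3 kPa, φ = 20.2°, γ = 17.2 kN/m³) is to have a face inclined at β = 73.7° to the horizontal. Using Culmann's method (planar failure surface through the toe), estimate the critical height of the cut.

Culmann's analysis gives the critical failure plane at α_cr = (β + φ)/2 = (73.7 + 20.2)/2 = 47.0°, and the critical height
H_c = (4c/γ) · sinβ cosφ / [1 − cos(β − φ)]
    = (4·38.3/17.2) · sin73.7°·cos20.2° / [1 − cos(53.5°)]
    = 8.907 · 0.9598·0.9385 / [1 − 0.5948]
    = 8.907 · 0.9008 / 0.4052
    = 19.80 m

H_c = 19.80 m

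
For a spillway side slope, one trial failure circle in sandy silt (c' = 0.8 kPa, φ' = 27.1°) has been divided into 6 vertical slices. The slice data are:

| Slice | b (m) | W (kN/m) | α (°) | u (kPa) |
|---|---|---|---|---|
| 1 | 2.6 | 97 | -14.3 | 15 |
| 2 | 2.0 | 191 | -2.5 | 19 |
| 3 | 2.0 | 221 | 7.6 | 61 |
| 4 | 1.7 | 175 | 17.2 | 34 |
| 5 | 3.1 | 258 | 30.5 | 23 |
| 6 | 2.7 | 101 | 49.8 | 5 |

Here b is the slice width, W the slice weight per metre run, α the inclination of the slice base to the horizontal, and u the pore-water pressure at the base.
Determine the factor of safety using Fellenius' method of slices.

FS = 1.23

Ordinary method of slices: FS = Σ[c'·Δl_i + (W_i cosα_i − u_i·Δl_i)·tanφ'] / Σ W_i sinα_i, with Δl_i = b_i / cosα_i.
Slice 1: Δl = 2.6/cos(-14.3°) = 2.683 m; N'_1 = 97·cos(-14.3°) − 15·2.683 = 53.7; c'Δl = 2.15; W sinα = -24.0
Slice 2: Δl = 2.0/cos(-2.5°) = 2.002 m; N'_2 = 191·cos(-2.5°) − 19·2.002 = 152.8; c'Δl = 1.60; W sinα = -8.3
Slice 3: Δl = 2.0/cos7.6° = 2.018 m; N'_3 = 221·cos7.6° − 61·2.018 = 96.0; c'Δl = 1.61; W sinα = 29.2
Slice 4: Δl = 1.7/cos17.2° = 1.780 m; N'_4 = 175·cos17.2° − 34·1.780 = 106.7; c'Δl = 1.42; W sinα = 51.7
Slice 5: Δl = 3.1/cos30.5° = 3.598 m; N'_5 = 258·cos30.5° − 23·3.598 = 139.6; c'Δl = 2.88; W sinα = 130.9
Slice 6: Δl = 2.7/cos49.8° = 4.183 m; N'_6 = 101·cos49.8° − 5·4.183 = 44.3; c'Δl = 3.35; W sinα = 77.1
Σc'Δl = 13.0 kN/m; ΣN' = 593.0 kN/m; ΣW sinα = 256.8 kN/m
Resisting = 13.0 + 593.0·tan27.1° = 13.0 + 303.5 = 316.5 kN/m
FS = 316.5 / 256.8 = 1.232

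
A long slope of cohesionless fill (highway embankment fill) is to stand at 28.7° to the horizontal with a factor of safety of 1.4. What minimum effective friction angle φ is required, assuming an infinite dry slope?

φ = 37.5°

FS = tanφ/tanβ ⇒ tanφ = FS · tanβ = 1.4 · tan28.7° = 0.7665
φ = arctan(0.7665) = 37.47°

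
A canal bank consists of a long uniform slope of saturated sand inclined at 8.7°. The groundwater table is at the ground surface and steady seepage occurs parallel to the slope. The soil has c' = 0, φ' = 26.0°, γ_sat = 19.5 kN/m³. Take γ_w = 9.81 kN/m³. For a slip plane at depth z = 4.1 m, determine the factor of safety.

With seepage parallel to the slope and the water table at the surface, the effective normal stress on the slip plane uses the buoyant unit weight γ' = γ_sat − γ_w while the driving shear stress uses γ_sat:
FS = [c' + γ' z cos²β tanφ'] / [γ_sat z sinβ cosβ]
(For c' = 0 this reduces to FS = (γ'/γ_sat)·tanφ'/tanβ.)
γ' = 19.5 − 9.81 = 9.69 kN/m³
Numerator = 0.0 + 9.69·4.1·cos²8.7°·tan26.0° = 0.0 + 9.69·4.1·0.9771·0.4877 = 18.934 kPa
Denominator = 19.5·4.1·sin8.7°·cos8.7° = 19.5·4.1·0.1513·0.9885 = 11.954 kPa
FS = 18.934 / 11.954 = 1.584

FS = 1.58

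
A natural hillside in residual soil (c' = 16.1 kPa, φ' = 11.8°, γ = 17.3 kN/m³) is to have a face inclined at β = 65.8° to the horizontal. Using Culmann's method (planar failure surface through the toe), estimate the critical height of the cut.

Culmann's analysis gives the critical failure plane at α_cr = (β + φ')/2 = (65.8 + 11.8)/2 = 38.8°, and the critical height
H_c = (4c'/γ) · sinβ cosφ' / [1 − cos(β − φ')]
    = (4·16.1/17.3) · sin65.8°·cos11.8° / [1 − cos(54.0°)]
    = 3.723 · 0.9121·0.9789 / [1 − 0.5878]
    = 3.723 · 0.8928 / 0.4122
    = 8.06 m

H_c = 8.06 m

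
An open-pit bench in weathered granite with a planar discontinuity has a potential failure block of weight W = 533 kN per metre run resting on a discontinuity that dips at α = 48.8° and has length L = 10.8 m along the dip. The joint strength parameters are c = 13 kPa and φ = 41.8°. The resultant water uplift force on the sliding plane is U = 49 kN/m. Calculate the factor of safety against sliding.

Resolving the block weight along and normal to the plane and applying the Mohr–Coulomb strength on the joint:
N' = W cosα − U = 533·cos48.8° − 49 = 302.1 kN/m
Driving force T = W sinα = 533·sin48.8° = 401.0 kN/m
Resisting force R = c·L + N'·tanφ = 13·10.8 + 302.1·tan41.8° = 140.4 + 270.1 = 410.5 kN/m
FS = R / T = 410.5 / 401.0 = 1.024

FS = 1.02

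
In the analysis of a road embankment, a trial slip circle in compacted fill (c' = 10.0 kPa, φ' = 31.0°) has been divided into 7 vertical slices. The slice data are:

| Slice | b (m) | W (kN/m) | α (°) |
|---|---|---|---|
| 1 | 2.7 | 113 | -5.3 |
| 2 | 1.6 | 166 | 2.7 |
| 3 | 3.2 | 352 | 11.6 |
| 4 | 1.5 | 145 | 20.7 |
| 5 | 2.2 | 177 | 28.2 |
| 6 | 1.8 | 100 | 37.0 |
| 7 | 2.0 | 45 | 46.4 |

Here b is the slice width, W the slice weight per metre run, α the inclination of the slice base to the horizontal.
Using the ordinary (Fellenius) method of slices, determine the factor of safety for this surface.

FS = 2.65

Ordinary method of slices: FS = Σ[c'·Δl_i + (W_i cosα_i)·tanφ'] / Σ W_i sinα_i, with Δl_i = b_i / cosα_i.
Slice 1: Δl = 2.7/cos(-5.3°) = 2.712 m; N'_1 = 113·cos(-5.3°) = 112.5; c'Δl = 27.12; W sinα = -10.4
Slice 2: Δl = 1.6/cos2.7° = 1.602 m; N'_2 = 166·cos2.7° = 165.8; c'Δl = 16.02; W sinα = 7.8
Slice 3: Δl = 3.2/cos11.6° = 3.267 m; N'_3 = 352·cos11.6° = 344.8; c'Δl = 32.67; W sinα = 70.8
Slice 4: Δl = 1.5/cos20.7° = 1.604 m; N'_4 = 145·cos20.7° = 135.6; c'Δl = 16.04; W sinα = 51.3
Slice 5: Δl = 2.2/cos28.2° = 2.496 m; N'_5 = 177·cos28.2° = 156.0; c'Δl = 24.96; W sinα = 83.6
Slice 6: Δl = 1.8/cos37.0° = 2.254 m; N'_6 = 100·cos37.0° = 79.9; c'Δl = 22.54; W sinα = 60.2
Slice 7: Δl = 2.0/cos46.4° = 2.900 m; N'_7 = 45·cos46.4° = 31.0; c'Δl = 29.00; W sinα = 32.6
Σc'Δl = 168.3 kN/m; ΣN' = 1025.7 kN/m; ΣW sinα = 295.8 kN/m
Resisting = 168.3 + 1025.7·tan31.0° = 168.3 + 616.3 = 784.6 kN/m
FS = 784.6 / 295.8 = 2.652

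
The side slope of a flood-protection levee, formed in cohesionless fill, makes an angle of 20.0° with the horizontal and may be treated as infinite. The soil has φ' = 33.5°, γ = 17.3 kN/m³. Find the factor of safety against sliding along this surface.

For a dry cohesionless infinite slope the factor of safety is FS = tanφ' / tanβ.
FS = tan33.5° / tan20.0° = 0.6619 / 0.3640 = 1.819

FS = 1.82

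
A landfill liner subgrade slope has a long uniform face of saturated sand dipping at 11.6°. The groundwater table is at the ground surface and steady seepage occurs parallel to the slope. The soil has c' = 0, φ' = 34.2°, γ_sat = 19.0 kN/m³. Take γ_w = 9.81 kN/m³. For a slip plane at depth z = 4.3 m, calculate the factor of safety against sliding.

FS = 1.60

With seepage parallel to the slope and the water table at the surface, the effective normal stress on the slip plane uses the buoyant unit weight γ' = γ_sat − γ_w while the driving shear stress uses γ_sat:
FS = [c' + γ' z cos²β tanφ'] / [γ_sat z sinβ cosβ]
(For c' = 0 this reduces to FS = (γ'/γ_sat)·tanφ'/tanβ.)
γ' = 19.0 − 9.81 = 9.19 kN/m³
Numerator = 0.0 + 9.19·4.3·cos²11.6°·tan34.2° = 0.0 + 9.19·4.3·0.9596·0.6796 = 25.770 kPa
Denominator = 19.0·4.3·sin11.6°·cos11.6° = 19.0·4.3·0.2011·0.9796 = 16.093 kPa
FS = 25.770 / 16.093 = 1.601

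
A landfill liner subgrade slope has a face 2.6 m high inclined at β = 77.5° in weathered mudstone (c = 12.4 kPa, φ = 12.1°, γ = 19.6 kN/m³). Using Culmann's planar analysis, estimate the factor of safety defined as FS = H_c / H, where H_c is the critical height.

FS = 1.59

H_c = (4c/γ) · sinβ cosφ / [1 − cos(β − φ)]
    = (4·12.4/19.6) · sin77.5°·cos12.1° / [1 − cos65.4°]
    = 2.531 · 0.9546 / 0.5837 = 4.14 m
FS = H_c / H = 4.14 / 2.6 = 1.592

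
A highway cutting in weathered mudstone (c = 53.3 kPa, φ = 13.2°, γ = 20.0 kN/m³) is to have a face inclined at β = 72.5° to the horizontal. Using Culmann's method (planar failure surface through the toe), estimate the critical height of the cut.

Culmann's analysis gives the critical failure plane at α_cr = (β + φ)/2 = (72.5 + 13.2)/2 = 42.9°, and the critical height
H_c = (4c/γ) · sinβ cosφ / [1 − cos(β − φ)]
    = (4·53.3/20.0) · sin72.5°·cos13.2° / [1 − cos(59.3°)]
    = 10.660 · 0.9537·0.9736 / [1 − 0.5105]
    = 10.660 · 0.9285 / 0.4895
    = 20.22 m

H_c = 20.22 m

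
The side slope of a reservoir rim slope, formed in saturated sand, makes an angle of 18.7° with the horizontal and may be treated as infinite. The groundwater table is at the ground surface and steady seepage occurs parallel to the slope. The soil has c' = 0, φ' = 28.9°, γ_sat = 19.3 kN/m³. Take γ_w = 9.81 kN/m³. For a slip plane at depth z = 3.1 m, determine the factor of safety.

FS = 0.80

With seepage parallel to the slope and the water table at the surface, the effective normal stress on the slip plane uses the buoyant unit weight γ' = γ_sat − γ_w while the driving shear stress uses γ_sat:
FS = [c' + γ' z cos²β tanφ'] / [γ_sat z sinβ cosβ]
(For c' = 0 this reduces to FS = (γ'/γ_sat)·tanφ'/tanβ.)
γ' = 19.3 − 9.81 = 9.49 kN/m³
Numerator = 0.0 + 9.49·3.1·cos²18.7°·tan28.9° = 0.0 + 9.49·3.1·0.8972·0.5520 = 14.571 kPa
Denominator = 19.3·3.1·sin18.7°·cos18.7° = 19.3·3.1·0.3206·0.9472 = 18.170 kPa
FS = 14.571 / 18.170 = 0.802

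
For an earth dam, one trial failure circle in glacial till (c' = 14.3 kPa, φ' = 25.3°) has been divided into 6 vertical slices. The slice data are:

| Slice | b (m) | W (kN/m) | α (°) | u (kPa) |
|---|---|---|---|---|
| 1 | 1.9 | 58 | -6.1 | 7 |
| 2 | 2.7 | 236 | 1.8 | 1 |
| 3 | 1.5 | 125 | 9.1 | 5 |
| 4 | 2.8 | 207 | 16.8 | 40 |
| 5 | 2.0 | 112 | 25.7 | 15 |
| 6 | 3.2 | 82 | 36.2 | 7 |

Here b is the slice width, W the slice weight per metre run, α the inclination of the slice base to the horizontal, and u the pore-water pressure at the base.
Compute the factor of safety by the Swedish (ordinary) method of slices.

Ordinary method of slices: FS = Σ[c'·Δl_i + (W_i cosα_i − u_i·Δl_i)·tanφ'] / Σ W_i sinα_i, with Δl_i = b_i / cosα_i.
Slice 1: Δl = 1.9/cos(-6.1°) = 1.911 m; N'_1 = 58·cos(-6.1°) − 7·1.911 = 44.3; c'Δl = 27.32; W sinα = -6.2
Slice 2: Δl = 2.7/cos1.8° = 2.701 m; N'_2 = 236·cos1.8° − 1·2.701 = 233.2; c'Δl = 38.63; W sinα = 7.4
Slice 3: Δl = 1.5/cos9.1° = 1.519 m; N'_3 = 125·cos9.1° − 5·1.519 = 115.8; c'Δl = 21.72; W sinα = 19.8
Slice 4: Δl = 2.8/cos16.8° = 2.925 m; N'_4 = 207·cos16.8° − 40·2.925 = 81.2; c'Δl = 41.83; W sinα = 59.8
Slice 5: Δl = 2.0/cos25.7° = 2.220 m; N'_5 = 112·cos25.7° − 15·2.220 = 67.6; c'Δl = 31.74; W sinα = 48.6
Slice 6: Δl = 3.2/cos36.2° = 3.965 m; N'_6 = 82·cos36.2° − 7·3.965 = 38.4; c'Δl = 56.71; W sinα = 48.4
Σc'Δl = 217.9 kN/m; ΣN' = 580.5 kN/m; ΣW sinα = 177.8 kN/m
Resisting = 217.9 + 580.5·tan25.3° = 217.9 + 274.4 = 492.4 kN/m
FS = 492.4 / 177.8 = 2.768

FS = 2.77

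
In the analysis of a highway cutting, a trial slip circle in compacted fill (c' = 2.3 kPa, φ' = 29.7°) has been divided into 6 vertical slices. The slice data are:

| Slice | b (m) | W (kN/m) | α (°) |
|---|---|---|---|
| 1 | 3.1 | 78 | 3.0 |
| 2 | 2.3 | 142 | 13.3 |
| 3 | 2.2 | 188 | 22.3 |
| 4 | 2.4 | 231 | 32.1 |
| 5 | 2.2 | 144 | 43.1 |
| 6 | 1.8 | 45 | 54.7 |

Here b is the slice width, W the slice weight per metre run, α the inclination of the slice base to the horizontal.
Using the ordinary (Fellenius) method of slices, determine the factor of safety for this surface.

FS = 1.22

Ordinary method of slices: FS = Σ[c'·Δl_i + (W_i cosα_i)·tanφ'] / Σ W_i sinα_i, with Δl_i = b_i / cosα_i.
Slice 1: Δl = 3.1/cos3.0° = 3.104 m; N'_1 = 78·cos3.0° = 77.9; c'Δl = 7.14; W sinα = 4.1
Slice 2: Δl = 2.3/cos13.3° = 2.363 m; N'_2 = 142·cos13.3° = 138.2; c'Δl = 5.44; W sinα = 32.7
Slice 3: Δl = 2.2/cos22.3° = 2.378 m; N'_3 = 188·cos22.3° = 173.9; c'Δl = 5.47; W sinα = 71.3
Slice 4: Δl = 2.4/cos32.1° = 2.833 m; N'_4 = 231·cos32.1° = 195.7; c'Δl = 6.52; W sinα = 122.8
Slice 5: Δl = 2.2/cos43.1° = 3.013 m; N'_5 = 144·cos43.1° = 105.1; c'Δl = 6.93; W sinα = 98.4
Slice 6: Δl = 1.8/cos54.7° = 3.115 m; N'_6 = 45·cos54.7° = 26.0; c'Δl = 7.16; W sinα = 36.7
Σc'Δl = 38.7 kN/m; ΣN' = 716.9 kN/m; ΣW sinα = 366.0 kN/m
Resisting = 38.7 + 716.9·tan29.7° = 38.7 + 408.9 = 447.5 kN/m
FS = 447.5 / 366.0 = 1.223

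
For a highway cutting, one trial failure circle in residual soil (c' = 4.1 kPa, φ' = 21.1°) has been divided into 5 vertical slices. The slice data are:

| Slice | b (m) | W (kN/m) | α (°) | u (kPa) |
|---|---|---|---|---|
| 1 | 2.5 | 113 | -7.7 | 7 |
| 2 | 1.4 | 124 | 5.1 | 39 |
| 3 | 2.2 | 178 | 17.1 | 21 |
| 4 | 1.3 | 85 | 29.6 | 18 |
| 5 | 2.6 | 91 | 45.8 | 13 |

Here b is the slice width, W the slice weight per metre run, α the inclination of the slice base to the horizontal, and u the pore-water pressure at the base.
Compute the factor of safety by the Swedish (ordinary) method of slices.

Ordinary method of slices: FS = Σ[c'·Δl_i + (W_i cosα_i − u_i·Δl_i)·tanφ'] / Σ W_i sinα_i, with Δl_i = b_i / cosα_i.
Slice 1: Δl = 2.5/cos(-7.7°) = 2.523 m; N'_1 = 113·cos(-7.7°) − 7·2.523 = 94.3; c'Δl = 10.34; W sinα = -15.1
Slice 2: Δl = 1.4/cos5.1° = 1.406 m; N'_2 = 124·cos5.1° − 39·1.406 = 68.7; c'Δl = 5.76; W sinα = 11.0
Slice 3: Δl = 2.2/cos17.1° = 2.302 m; N'_3 = 178·cos17.1° − 21·2.302 = 121.8; c'Δl = 9.44; W sinα = 52.3
Slice 4: Δl = 1.3/cos29.6° = 1.495 m; N'_4 = 85·cos29.6° − 18·1.495 = 47.0; c'Δl = 6.13; W sinα = 42.0
Slice 5: Δl = 2.6/cos45.8° = 3.729 m; N'_5 = 91·cos45.8° − 13·3.729 = 15.0; c'Δl = 15.29; W sinα = 65.2
Σc'Δl = 47.0 kN/m; ΣN' = 346.8 kN/m; ΣW sinα = 155.4 kN/m
Resisting = 47.0 + 346.8·tan21.1° = 47.0 + 133.8 = 180.8 kN/m
FS = 180.8 / 155.4 = 1.163

FS = 1.16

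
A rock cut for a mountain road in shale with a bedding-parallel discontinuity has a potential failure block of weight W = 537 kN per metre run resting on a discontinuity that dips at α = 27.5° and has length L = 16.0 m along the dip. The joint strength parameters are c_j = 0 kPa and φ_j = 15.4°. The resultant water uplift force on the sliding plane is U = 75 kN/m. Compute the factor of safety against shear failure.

Resolving the block weight along and normal to the plane and applying the Mohr–Coulomb strength on the joint:
N' = W cosα − U = 537·cos27.5° − 75 = 401.3 kN/m
Driving force T = W sinα = 537·sin27.5° = 248.0 kN/m
Resisting force R = c_j·L + N'·tanφ_j = 0·16.0 + 401.3·tan15.4° = 0.0 + 110.5 = 110.5 kN/m
FS = R / T = 110.5 / 248.0 = 0.446

FS = 0.45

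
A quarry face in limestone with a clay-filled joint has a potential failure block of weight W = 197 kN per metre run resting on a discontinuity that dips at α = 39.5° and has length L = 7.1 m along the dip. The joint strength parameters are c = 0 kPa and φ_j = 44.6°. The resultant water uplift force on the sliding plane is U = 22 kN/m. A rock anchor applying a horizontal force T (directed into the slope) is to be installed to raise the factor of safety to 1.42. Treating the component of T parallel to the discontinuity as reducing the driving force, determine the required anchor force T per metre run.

Resolving forces along and normal to the sliding plane, with the horizontal anchor force T adding T·sinα to the effective normal force and T·cosα acting up the plane against the driving force:
FS = [cL + (W cosα − U + T sinα) tanφ_j] / [W sinα − T cosα]
Without the anchor: N' = 130.0 kN/m, driving T_d = 125.3 kN/m, resisting R = 0·7.1 + 130.0·tan44.6° = 128.2 kN/m, FS = 1.02.
Setting FS = 1.42 and solving for T:
1.42·(125.3 − T cos39.5°) = 128.2 + T sin39.5°·tan44.6°
T·(sin39.5°·tan44.6° + 1.42·cos39.5°) = 1.42·125.3 − 128.2
T·(0.6361·0.9861 + 1.42·0.7716) = 177.9 − 128.2 = 49.7
T·1.7230 = 49.7
T = 28.9 kN/m

T = 29 kN/m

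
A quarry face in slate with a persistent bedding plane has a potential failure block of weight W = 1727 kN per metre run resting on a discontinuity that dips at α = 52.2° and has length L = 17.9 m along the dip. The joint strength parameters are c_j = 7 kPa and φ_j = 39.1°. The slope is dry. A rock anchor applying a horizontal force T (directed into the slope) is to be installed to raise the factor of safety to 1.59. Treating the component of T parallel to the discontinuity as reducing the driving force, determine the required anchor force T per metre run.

Resolving forces along and normal to the sliding plane, with the horizontal anchor force T adding T·sinα to the effective normal force and T·cosα acting up the plane against the driving force:
FS = [c_jL + (W cosα + T sinα) tanφ_j] / [W sinα − T cosα]
Without the anchor: N' = 1058.5 kN/m, driving T_d = 1364.6 kN/m, resisting R = 7·17.9 + 1058.5·tan39.1° = 985.5 kN/m, FS = 0.72.
Setting FS = 1.59 and solving for T:
1.59·(1364.6 − T cos52.2°) = 985.5 + T sin52.2°·tan39.1°
T·(sin52.2°·tan39.1° + 1.59·cos52.2°) = 1.59·1364.6 − 985.5
T·(0.7902·0.8127 + 1.59·0.6129) = 2169.7 − 985.5 = 1184.2
T·1.6167 = 1184.2
T = 732.5 kN/m

T = 732 kN/m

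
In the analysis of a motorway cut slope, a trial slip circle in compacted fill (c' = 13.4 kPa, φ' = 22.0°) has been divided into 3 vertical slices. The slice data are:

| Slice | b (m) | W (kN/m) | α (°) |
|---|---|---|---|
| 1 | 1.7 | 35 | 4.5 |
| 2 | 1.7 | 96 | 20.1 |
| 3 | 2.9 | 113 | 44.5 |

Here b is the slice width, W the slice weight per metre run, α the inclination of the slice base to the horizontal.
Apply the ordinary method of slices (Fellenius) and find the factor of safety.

FS = 1.61

Ordinary method of slices: FS = Σ[c'·Δl_i + (W_i cosα_i)·tanφ'] / Σ W_i sinα_i, with Δl_i = b_i / cosα_i.
Slice 1: Δl = 1.7/cos4.5° = 1.705 m; N'_1 = 35·cos4.5° = 34.9; c'Δl = 22.85; W sinα = 2.7
Slice 2: Δl = 1.7/cos20.1° = 1.810 m; N'_2 = 96·cos20.1° = 90.2; c'Δl = 24.26; W sinα = 33.0
Slice 3: Δl = 2.9/cos44.5° = 4.066 m; N'_3 = 113·cos44.5° = 80.6; c'Δl = 54.48; W sinα = 79.2
Σc'Δl = 101.6 kN/m; ΣN' = 205.6 kN/m; ΣW sinα = 114.9 kN/m
Resisting = 101.6 + 205.6·tan22.0° = 101.6 + 83.1 = 184.7 kN/m
FS = 184.7 / 114.9 = 1.607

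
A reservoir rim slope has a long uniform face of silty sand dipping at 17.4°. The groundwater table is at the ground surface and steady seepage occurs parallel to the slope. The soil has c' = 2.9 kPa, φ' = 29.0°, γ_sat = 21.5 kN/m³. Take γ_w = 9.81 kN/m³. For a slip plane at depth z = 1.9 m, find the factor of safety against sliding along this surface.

With seepage parallel to the slope and the water table at the surface, the effective normal stress on the slip plane uses the buoyant unit weight γ' = γ_sat − γ_w while the driving shear stress uses γ_sat:
FS = [c' + γ' z cos²β tanφ'] / [γ_sat z sinβ cosβ]
γ' = 21.5 − 9.81 = 11.69 kN/m³
Numerator = 2.9 + 11.69·1.9·cos²17.4°·tan29.0° = 2.9 + 11.69·1.9·0.9106·0.5543 = 14.111 kPa
Denominator = 21.5·1.9·sin17.4°·cos17.4° = 21.5·1.9·0.2990·0.9542 = 11.657 kPa
FS = 14.111 / 11.657 = 1.211

FS = 1.21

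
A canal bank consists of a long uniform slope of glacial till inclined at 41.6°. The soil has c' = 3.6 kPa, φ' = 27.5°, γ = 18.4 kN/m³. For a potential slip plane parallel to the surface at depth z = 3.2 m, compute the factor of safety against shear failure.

For an infinite slope with a slip plane parallel to the surface (no pore pressure): FS = [c' + γz cos²β tanφ'] / [γz sinβ cosβ].
γz = 18.4·3.2 = 58.88 kN/m²
Numerator = 3.6 + 58.88·cos²41.6°·tan27.5° = 3.6 + 58.88·0.5592·0.5206 = 20.740 kPa
Denominator = 58.88·sin41.6°·cos41.6° = 58.88·0.6639·0.7478 = 29.233 kPa
FS = 20.740 / 29.233 = 0.709

FS = 0.71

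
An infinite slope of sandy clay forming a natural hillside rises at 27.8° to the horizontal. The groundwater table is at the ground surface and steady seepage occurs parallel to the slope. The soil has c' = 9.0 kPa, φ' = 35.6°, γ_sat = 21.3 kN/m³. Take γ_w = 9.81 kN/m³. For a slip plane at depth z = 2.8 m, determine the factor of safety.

With seepage parallel to the slope and the water table at the surface, the effective normal stress on the slip plane uses the buoyant unit weight γ' = γ_sat − γ_w while the driving shear stress uses γ_sat:
FS = [c' + γ' z cos²β tanφ'] / [γ_sat z sinβ cosβ]
γ' = 21.3 − 9.81 = 11.49 kN/m³
Numerator = 9.0 + 11.49·2.8·cos²27.8°·tan35.6° = 9.0 + 11.49·2.8·0.7825·0.7159 = 27.023 kPa
Denominator = 21.3·2.8·sin27.8°·cos27.8° = 21.3·2.8·0.4664·0.8846 = 24.605 kPa
FS = 27.023 / 24.605 = 1.098

FS = 1.10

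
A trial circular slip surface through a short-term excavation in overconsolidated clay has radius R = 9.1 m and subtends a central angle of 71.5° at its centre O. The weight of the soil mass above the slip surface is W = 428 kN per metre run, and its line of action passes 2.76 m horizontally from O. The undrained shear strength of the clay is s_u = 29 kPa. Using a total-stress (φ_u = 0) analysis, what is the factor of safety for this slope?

Taking moments about the centre O, the resisting moment is provided by the undrained shear strength acting along the arc:
Arc length L_a = R·θ = 9.1·(71.5°·π/180) = 9.1·1.2479 = 11.36 m
M_R = s_u·L_a·R = 29·11.36·9.1 = 2996.8 kN·m/m
M_D = W·d = 428·2.76 = 1181.3 kN·m/m
FS = M_R / M_D = 2996.8 / 1181.3 = 2.537

FS = 2.54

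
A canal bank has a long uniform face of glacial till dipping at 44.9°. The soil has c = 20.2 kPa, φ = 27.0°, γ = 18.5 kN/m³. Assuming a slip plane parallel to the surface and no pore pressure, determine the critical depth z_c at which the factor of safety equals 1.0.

Setting FS = 1.00 in FS = [c + γz cos²β tanφ] / [γz sinβ cosβ] and solving for z:
z = c / [γ cosβ (FS·sinβ − cosβ·tanφ)]
  = 20.2 / [18.5·cos44.9°·(1.00·sin44.9° − cos44.9°·tan27.0°)]
  = 20.2 / [18.5·0.7083·(1.00·0.7059 − 0.7083·0.5095)]
  = 20.2 / 4.5204 = 4.469 m

z_c = 4.47 m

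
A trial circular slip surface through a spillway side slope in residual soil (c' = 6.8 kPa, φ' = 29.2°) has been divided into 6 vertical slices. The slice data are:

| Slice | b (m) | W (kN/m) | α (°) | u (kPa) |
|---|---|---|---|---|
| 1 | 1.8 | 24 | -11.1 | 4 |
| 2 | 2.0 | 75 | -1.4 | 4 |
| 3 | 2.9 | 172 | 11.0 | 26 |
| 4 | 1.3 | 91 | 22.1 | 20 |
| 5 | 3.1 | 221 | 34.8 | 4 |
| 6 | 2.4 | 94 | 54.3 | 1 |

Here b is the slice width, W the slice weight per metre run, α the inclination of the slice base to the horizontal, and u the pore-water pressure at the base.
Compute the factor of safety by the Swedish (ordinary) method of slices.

FS = 1.37

Ordinary method of slices: FS = Σ[c'·Δl_i + (W_i cosα_i − u_i·Δl_i)·tanφ'] / Σ W_i sinα_i, with Δl_i = b_i / cosα_i.
Slice 1: Δl = 1.8/cos(-11.1°) = 1.834 m; N'_1 = 24·cos(-11.1°) − 4·1.834 = 16.2; c'Δl = 12.47; W sinα = -4.6
Slice 2: Δl = 2.0/cos(-1.4°) = 2.001 m; N'_2 = 75·cos(-1.4°) − 4·2.001 = 67.0; c'Δl = 13.60; W sinα = -1.8
Slice 3: Δl = 2.9/cos11.0° = 2.954 m; N'_3 = 172·cos11.0° − 26·2.954 = 92.0; c'Δl = 20.09; W sinα = 32.8
Slice 4: Δl = 1.3/cos22.1° = 1.403 m; N'_4 = 91·cos22.1° − 20·1.403 = 56.3; c'Δl = 9.54; W sinα = 34.2
Slice 5: Δl = 3.1/cos34.8° = 3.775 m; N'_5 = 221·cos34.8° − 4·3.775 = 166.4; c'Δl = 25.67; W sinα = 126.1
Slice 6: Δl = 2.4/cos54.3° = 4.113 m; N'_6 = 94·cos54.3° − 1·4.113 = 50.7; c'Δl = 27.97; W sinα = 76.3
Σc'Δl = 109.3 kN/m; ΣN' = 448.6 kN/m; ΣW sinα = 263.1 kN/m
Resisting = 109.3 + 448.6·tan29.2° = 109.3 + 250.7 = 360.1 kN/m
FS = 360.1 / 263.1 = 1.369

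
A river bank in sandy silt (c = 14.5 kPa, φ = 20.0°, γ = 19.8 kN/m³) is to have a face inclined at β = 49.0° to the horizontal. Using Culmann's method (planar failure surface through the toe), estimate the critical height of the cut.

Culmann's analysis gives the critical failure plane at α_cr = (β + φ)/2 = (49.0 + 20.0)/2 = 34.5°, and the critical height
H_c = (4c/γ) · sinβ cosφ / [1 − cos(β − φ)]
    = (4·14.5/19.8) · sin49.0°·cos20.0° / [1 − cos(29.0°)]
    = 2.929 · 0.7547·0.9397 / [1 − 0.8746]
    = 2.929 · 0.7092 / 0.1254
    = 16.57 m

H_c = 16.57 m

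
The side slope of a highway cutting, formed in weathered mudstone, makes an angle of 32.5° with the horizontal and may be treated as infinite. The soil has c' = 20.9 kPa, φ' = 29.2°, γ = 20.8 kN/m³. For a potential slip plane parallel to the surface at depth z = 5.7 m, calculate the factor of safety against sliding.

FS = 1.27

For an infinite slope with a slip plane parallel to the surface (no pore pressure): FS = [c' + γz cos²β tanφ'] / [γz sinβ cosβ].
γz = 20.8·5.7 = 118.56 kN/m²
Numerator = 20.9 + 118.56·cos²32.5°·tan29.2° = 20.9 + 118.56·0.7113·0.5589 = 68.032 kPa
Denominator = 118.56·sin32.5°·cos32.5° = 118.56·0.5373·0.8434 = 53.726 kPa
FS = 68.032 / 53.726 = 1.266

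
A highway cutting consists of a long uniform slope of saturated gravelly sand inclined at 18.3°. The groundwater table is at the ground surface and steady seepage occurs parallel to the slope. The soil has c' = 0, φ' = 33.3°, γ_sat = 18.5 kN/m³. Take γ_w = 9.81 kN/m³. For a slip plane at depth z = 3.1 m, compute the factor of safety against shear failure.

With seepage parallel to the slope and the water table at the surface, the effective normal stress on the slip plane uses the buoyant unit weight γ' = γ_sat − γ_w while the driving shear stress uses γ_sat:
FS = [c' + γ' z cos²β tanφ'] / [γ_sat z sinβ cosβ]
(For c' = 0 this reduces to FS = (γ'/γ_sat)·tanφ'/tanβ.)
γ' = 18.5 − 9.81 = 8.69 kN/m³
Numerator = 0.0 + 8.69·3.1·cos²18.3°·tan33.3° = 0.0 + 8.69·3.1·0.9014·0.6569 = 15.951 kPa
Denominator = 18.5·3.1·sin18.3°·cos18.3° = 18.5·3.1·0.3140·0.9494 = 17.097 kPa
FS = 15.951 / 17.097 = 0.933

FS = 0.93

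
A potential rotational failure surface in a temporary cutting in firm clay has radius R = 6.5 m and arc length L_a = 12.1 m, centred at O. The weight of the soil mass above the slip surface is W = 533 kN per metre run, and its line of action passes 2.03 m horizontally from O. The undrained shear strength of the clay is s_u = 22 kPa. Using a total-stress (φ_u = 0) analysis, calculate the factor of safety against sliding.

Taking moments about the centre O, the resisting moment is provided by the undrained shear strength acting along the arc:
M_R = s_u·L_a·R = 22·12.10·6.5 = 1730.3 kN·m/m
M_D = W·d = 533·2.03 = 1082.0 kN·m/m
FS = M_R / M_D = 1730.3 / 1082.0 = 1.599

FS = 1.60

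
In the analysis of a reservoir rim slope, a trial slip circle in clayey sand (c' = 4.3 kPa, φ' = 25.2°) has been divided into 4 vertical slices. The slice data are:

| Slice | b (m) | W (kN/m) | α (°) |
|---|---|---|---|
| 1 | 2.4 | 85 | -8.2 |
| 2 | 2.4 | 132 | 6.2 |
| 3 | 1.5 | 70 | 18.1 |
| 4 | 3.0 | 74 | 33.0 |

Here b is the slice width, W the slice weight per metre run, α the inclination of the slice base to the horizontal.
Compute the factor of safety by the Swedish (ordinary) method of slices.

FS = 3.19

Ordinary method of slices: FS = Σ[c'·Δl_i + (W_i cosα_i)·tanφ'] / Σ W_i sinα_i, with Δl_i = b_i / cosα_i.
Slice 1: Δl = 2.4/cos(-8.2°) = 2.425 m; N'_1 = 85·cos(-8.2°) = 84.1; c'Δl = 10.43; W sinα = -12.1
Slice 2: Δl = 2.4/cos6.2° = 2.414 m; N'_2 = 132·cos6.2° = 131.2; c'Δl = 10.38; W sinα = 14.3
Slice 3: Δl = 1.5/cos18.1° = 1.578 m; N'_3 = 70·cos18.1° = 66.5; c'Δl = 6.79; W sinα = 21.7
Slice 4: Δl = 3.0/cos33.0° = 3.577 m; N'_4 = 74·cos33.0° = 62.1; c'Δl = 15.38; W sinα = 40.3
Σc'Δl = 43.0 kN/m; ΣN' = 344.0 kN/m; ΣW sinα = 64.2 kN/m
Resisting = 43.0 + 344.0·tan25.2° = 43.0 + 161.9 = 204.8 kN/m
FS = 204.8 / 64.2 = 3.191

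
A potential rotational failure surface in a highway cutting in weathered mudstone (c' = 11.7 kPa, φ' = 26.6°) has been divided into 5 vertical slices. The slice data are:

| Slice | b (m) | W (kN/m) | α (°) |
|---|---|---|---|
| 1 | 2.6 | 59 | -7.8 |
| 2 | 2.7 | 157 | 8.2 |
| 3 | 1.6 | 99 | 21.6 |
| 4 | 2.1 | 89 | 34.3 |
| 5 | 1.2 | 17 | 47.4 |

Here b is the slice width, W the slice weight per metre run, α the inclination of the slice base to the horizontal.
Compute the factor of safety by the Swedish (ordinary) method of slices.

Ordinary method of slices: FS = Σ[c'·Δl_i + (W_i cosα_i)·tanφ'] / Σ W_i sinα_i, with Δl_i = b_i / cosα_i.
Slice 1: Δl = 2.6/cos(-7.8°) = 2.624 m; N'_1 = 59·cos(-7.8°) = 58.5; c'Δl = 30.70; W sinα = -8.0
Slice 2: Δl = 2.7/cos8.2° = 2.728 m; N'_2 = 157·cos8.2° = 155.4; c'Δl = 31.92; W sinα = 22.4
Slice 3: Δl = 1.6/cos21.6° = 1.721 m; N'_3 = 99·cos21.6° = 92.0; c'Δl = 20.13; W sinα = 36.4
Slice 4: Δl = 2.1/cos34.3° = 2.542 m; N'_4 = 89·cos34.3° = 73.5; c'Δl = 29.74; W sinα = 50.2
Slice 5: Δl = 1.2/cos47.4° = 1.773 m; N'_5 = 17·cos47.4° = 11.5; c'Δl = 20.74; W sinα = 12.5
Σc'Δl = 133.2 kN/m; ΣN' = 390.9 kN/m; ΣW sinα = 113.5 kN/m
Resisting = 133.2 + 390.9·tan26.6° = 133.2 + 195.8 = 329.0 kN/m
FS = 329.0 / 113.5 = 2.899

FS = 2.90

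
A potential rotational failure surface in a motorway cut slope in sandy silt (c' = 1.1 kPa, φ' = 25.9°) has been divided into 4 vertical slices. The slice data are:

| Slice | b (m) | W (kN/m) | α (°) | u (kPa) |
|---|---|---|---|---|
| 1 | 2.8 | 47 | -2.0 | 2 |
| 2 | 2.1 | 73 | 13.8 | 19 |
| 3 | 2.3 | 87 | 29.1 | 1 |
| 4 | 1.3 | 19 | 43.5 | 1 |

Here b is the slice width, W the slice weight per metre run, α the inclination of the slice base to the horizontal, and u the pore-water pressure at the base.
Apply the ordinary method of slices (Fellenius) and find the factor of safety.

FS = 1.21

Ordinary method of slices: FS = Σ[c'·Δl_i + (W_i cosα_i − u_i·Δl_i)·tanφ'] / Σ W_i sinα_i, with Δl_i = b_i / cosα_i.
Slice 1: Δl = 2.8/cos(-2.0°) = 2.802 m; N'_1 = 47·cos(-2.0°) − 2·2.802 = 41.4; c'Δl = 3.08; W sinα = -1.6
Slice 2: Δl = 2.1/cos13.8° = 2.162 m; N'_2 = 73·cos13.8° − 19·2.162 = 29.8; c'Δl = 2.38; W sinα = 17.4
Slice 3: Δl = 2.3/cos29.1° = 2.632 m; N'_3 = 87·cos29.1° − 1·2.632 = 73.4; c'Δl = 2.90; W sinα = 42.3
Slice 4: Δl = 1.3/cos43.5° = 1.792 m; N'_4 = 19·cos43.5° − 1·1.792 = 12.0; c'Δl = 1.97; W sinα = 13.1
Σc'Δl = 10.3 kN/m; ΣN' = 156.6 kN/m; ΣW sinα = 71.2 kN/m
Resisting = 10.3 + 156.6·tan25.9° = 10.3 + 76.0 = 86.3 kN/m
FS = 86.3 / 71.2 = 1.213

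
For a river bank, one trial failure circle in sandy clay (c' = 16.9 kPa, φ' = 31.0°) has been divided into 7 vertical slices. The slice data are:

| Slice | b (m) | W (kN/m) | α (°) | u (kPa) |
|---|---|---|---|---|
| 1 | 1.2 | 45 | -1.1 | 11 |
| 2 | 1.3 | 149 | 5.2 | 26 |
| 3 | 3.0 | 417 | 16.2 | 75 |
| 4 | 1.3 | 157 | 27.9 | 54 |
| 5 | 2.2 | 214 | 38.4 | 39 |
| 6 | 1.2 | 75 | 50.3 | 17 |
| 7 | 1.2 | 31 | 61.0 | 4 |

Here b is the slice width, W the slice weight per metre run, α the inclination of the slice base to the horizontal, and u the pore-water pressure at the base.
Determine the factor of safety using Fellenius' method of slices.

FS = 1.22

Ordinary method of slices: FS = Σ[c'·Δl_i + (W_i cosα_i − u_i·Δl_i)·tanφ'] / Σ W_i sinα_i, with Δl_i = b_i / cosα_i.
Slice 1: Δl = 1.2/cos(-1.1°) = 1.200 m; N'_1 = 45·cos(-1.1°) − 11·1.200 = 31.8; c'Δl = 20.28; W sinα = -0.9
Slice 2: Δl = 1.3/cos5.2° = 1.305 m; N'_2 = 149·cos5.2° − 26·1.305 = 114.4; c'Δl = 22.06; W sinα = 13.5
Slice 3: Δl = 3.0/cos16.2° = 3.124 m; N'_3 = 417·cos16.2° − 75·3.124 = 166.1; c'Δl = 52.80; W sinα = 116.3
Slice 4: Δl = 1.3/cos27.9° = 1.471 m; N'_4 = 157·cos27.9° − 54·1.471 = 59.3; c'Δl = 24.86; W sinα = 73.5
Slice 5: Δl = 2.2/cos38.4° = 2.807 m; N'_5 = 214·cos38.4° − 39·2.807 = 58.2; c'Δl = 47.44; W sinα = 132.9
Slice 6: Δl = 1.2/cos50.3° = 1.879 m; N'_6 = 75·cos50.3° − 17·1.879 = 16.0; c'Δl = 31.75; W sinα = 57.7
Slice 7: Δl = 1.2/cos61.0° = 2.475 m; N'_7 = 31·cos61.0° − 4·2.475 = 5.1; c'Δl = 41.83; W sinα = 27.1
Σc'Δl = 241.0 kN/m; ΣN' = 451.0 kN/m; ΣW sinα = 420.2 kN/m
Resisting = 241.0 + 451.0·tan31.0° = 241.0 + 271.0 = 512.0 kN/m
FS = 512.0 / 420.2 = 1.219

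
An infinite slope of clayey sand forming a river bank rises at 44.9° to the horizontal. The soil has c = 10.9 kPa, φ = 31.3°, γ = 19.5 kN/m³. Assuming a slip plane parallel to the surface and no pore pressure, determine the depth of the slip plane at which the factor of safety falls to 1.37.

Setting FS = 1.37 in FS = [c + γz cos²β tanφ] / [γz sinβ cosβ] and solving for z:
z = c / [γ cosβ (FS·sinβ − cosβ·tanφ)]
  = 10.9 / [19.5·cos44.9°·(1.37·sin44.9° − cos44.9°·tan31.3°)]
  = 10.9 / [19.5·0.7083·(1.37·0.7059 − 0.7083·0.6080)]
  = 10.9 / 7.4086 = 1.471 m

z = 1.47 m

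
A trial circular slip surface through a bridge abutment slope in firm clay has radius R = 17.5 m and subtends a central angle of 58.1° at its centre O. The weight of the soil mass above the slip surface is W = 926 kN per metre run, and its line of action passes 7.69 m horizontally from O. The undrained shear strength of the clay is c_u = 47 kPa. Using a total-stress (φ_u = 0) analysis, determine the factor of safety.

Taking moments about the centre O, the resisting moment is provided by the undrained shear strength acting along the arc:
Arc length L_a = R·θ = 17.5·(58.1°·π/180) = 17.5·1.0140 = 17.75 m
M_R = c_u·L_a·R = 47·17.75·17.5 = 14595.8 kN·m/m
M_D = W·d = 926·7.69 = 7120.9 kN·m/m
FS = M_R / M_D = 14595.8 / 7120.9 = 2.050

FS = 2.05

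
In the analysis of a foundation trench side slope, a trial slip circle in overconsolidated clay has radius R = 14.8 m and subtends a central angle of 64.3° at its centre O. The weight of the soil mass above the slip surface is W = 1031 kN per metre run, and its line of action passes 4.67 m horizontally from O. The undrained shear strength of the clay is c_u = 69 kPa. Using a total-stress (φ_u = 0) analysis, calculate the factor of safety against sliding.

FS = 3.52

Taking moments about the centre O, the resisting moment is provided by the undrained shear strength acting along the arc:
Arc length L_a = R·θ = 14.8·(64.3°·π/180) = 14.8·1.1222 = 16.61 m
M_R = c_u·L_a·R = 69·16.61·14.8 = 16961.4 kN·m/m
M_D = W·d = 1031·4.67 = 4814.8 kN·m/m
FS = M_R / M_D = 16961.4 / 4814.8 = 3.523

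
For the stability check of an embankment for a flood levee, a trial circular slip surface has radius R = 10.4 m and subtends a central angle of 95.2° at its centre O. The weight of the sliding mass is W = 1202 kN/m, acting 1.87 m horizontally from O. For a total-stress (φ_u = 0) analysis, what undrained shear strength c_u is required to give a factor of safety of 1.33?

c_u = 16.6 kPa

FS = c_u·L_a·R / (W·d), so c_u = FS·W·d / (L_a·R).
Arc length L_a = R·θ = 10.4·(95.2°·π/180) = 10.4·1.6616 = 17.28 m
c_u = 1.33·1202·1.87 / (17.28·10.4) = 2989.5 / 179.71 = 16.63 kPa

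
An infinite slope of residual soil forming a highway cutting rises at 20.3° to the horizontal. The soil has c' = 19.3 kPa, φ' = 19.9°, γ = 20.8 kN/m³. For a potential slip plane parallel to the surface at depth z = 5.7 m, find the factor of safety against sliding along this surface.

FS = 1.48

For an infinite slope with a slip plane parallel to the surface (no pore pressure): FS = [c' + γz cos²β tanφ'] / [γz sinβ cosβ].
γz = 20.8·5.7 = 118.56 kN/m²
Numerator = 19.3 + 118.56·cos²20.3°·tan19.9° = 19.3 + 118.56·0.8796·0.3620 = 57.052 kPa
Denominator = 118.56·sin20.3°·cos20.3° = 118.56·0.3469·0.9379 = 38.578 kPa
FS = 57.052 / 38.578 = 1.479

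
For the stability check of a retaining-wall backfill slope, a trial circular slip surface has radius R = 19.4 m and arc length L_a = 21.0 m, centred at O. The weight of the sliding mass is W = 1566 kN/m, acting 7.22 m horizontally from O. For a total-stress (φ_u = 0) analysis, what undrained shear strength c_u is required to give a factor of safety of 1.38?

FS = c_u·L_a·R / (W·d), so c_u = FS·W·d / (L_a·R).
c_u = 1.38·1566·7.22 / (21.00·19.4) = 15603.0 / 407.40 = 38.30 kPa

c_u = 38.3 kPa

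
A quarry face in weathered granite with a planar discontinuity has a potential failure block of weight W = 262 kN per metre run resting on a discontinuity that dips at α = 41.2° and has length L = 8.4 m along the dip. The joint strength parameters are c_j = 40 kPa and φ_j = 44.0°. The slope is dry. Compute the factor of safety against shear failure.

FS = 3.05

Resolving the block weight along and normal to the plane and applying the Mohr–Coulomb strength on the joint:
N' = W cosα = 262·cos41.2° = 197.1 kN/m
Driving force T = W sinα = 262·sin41.2° = 172.6 kN/m
Resisting force R = c_j·L + N'·tanφ_j = 40·8.4 + 197.1·tan44.0° = 336.0 + 190.4 = 526.4 kN/m
FS = R / T = 526.4 / 172.6 = 3.050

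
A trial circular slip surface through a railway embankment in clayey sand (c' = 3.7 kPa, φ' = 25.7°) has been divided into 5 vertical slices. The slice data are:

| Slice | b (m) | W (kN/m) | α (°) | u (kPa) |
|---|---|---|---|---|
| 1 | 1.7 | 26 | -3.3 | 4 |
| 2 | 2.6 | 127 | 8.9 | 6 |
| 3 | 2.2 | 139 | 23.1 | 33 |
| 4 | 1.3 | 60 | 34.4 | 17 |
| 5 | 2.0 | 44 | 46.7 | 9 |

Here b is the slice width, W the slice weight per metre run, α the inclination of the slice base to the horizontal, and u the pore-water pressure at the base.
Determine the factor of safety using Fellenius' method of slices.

Ordinary method of slices: FS = Σ[c'·Δl_i + (W_i cosα_i − u_i·Δl_i)·tanφ'] / Σ W_i sinα_i, with Δl_i = b_i / cosα_i.
Slice 1: Δl = 1.7/cos(-3.3°) = 1.703 m; N'_1 = 26·cos(-3.3°) − 4·1.703 = 19.1; c'Δl = 6.30; W sinα = -1.5
Slice 2: Δl = 2.6/cos8.9° = 2.632 m; N'_2 = 127·cos8.9° − 6·2.632 = 109.7; c'Δl = 9.74; W sinα = 19.6
Slice 3: Δl = 2.2/cos23.1° = 2.392 m; N'_3 = 139·cos23.1° − 33·2.392 = 48.9; c'Δl = 8.85; W sinα = 54.5
Slice 4: Δl = 1.3/cos34.4° = 1.576 m; N'_4 = 60·cos34.4° − 17·1.576 = 22.7; c'Δl = 5.83; W sinα = 33.9
Slice 5: Δl = 2.0/cos46.7° = 2.916 m; N'_5 = 44·cos46.7° − 9·2.916 = 3.9; c'Δl = 10.79; W sinα = 32.0
Σc'Δl = 41.5 kN/m; ΣN' = 204.4 kN/m; ΣW sinα = 138.6 kN/m
Resisting = 41.5 + 204.4·tan25.7° = 41.5 + 98.4 = 139.9 kN/m
FS = 139.9 / 138.6 = 1.009

FS = 1.01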